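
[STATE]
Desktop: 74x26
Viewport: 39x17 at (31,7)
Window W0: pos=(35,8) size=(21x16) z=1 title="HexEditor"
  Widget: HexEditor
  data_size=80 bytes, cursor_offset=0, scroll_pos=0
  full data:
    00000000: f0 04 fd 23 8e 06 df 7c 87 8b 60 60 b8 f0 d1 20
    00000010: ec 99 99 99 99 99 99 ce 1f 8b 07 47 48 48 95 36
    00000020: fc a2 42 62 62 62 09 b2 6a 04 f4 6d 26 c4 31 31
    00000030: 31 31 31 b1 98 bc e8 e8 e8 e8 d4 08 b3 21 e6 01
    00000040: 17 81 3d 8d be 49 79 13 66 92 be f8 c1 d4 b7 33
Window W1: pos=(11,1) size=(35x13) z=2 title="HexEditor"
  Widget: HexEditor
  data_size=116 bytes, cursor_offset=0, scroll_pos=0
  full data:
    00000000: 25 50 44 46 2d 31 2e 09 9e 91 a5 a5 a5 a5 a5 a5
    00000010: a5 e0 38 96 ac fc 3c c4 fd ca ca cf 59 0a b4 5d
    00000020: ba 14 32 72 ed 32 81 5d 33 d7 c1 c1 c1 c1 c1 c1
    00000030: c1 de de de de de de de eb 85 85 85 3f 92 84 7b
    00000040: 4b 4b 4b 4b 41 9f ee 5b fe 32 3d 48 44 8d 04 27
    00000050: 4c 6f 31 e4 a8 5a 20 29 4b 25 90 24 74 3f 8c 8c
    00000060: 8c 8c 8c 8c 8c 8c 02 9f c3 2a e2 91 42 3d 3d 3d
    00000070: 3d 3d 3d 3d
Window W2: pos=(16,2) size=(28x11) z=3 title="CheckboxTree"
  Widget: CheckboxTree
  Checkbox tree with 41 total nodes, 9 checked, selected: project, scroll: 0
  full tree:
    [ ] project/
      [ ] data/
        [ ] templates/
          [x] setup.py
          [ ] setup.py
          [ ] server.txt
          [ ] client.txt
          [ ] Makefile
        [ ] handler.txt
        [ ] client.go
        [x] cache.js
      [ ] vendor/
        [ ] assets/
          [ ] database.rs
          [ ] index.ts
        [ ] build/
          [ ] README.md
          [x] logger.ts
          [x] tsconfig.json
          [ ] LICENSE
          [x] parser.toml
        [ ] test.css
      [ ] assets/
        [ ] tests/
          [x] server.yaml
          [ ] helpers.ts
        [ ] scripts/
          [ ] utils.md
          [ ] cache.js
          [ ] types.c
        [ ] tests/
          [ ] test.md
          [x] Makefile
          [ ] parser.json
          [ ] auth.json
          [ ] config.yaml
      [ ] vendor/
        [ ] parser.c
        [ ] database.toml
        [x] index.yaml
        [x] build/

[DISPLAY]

ates/       ┃e┃                        
up.py       ┃b┃━━━━━━━━━┓              
up.py       ┃9┃         ┃              
ver.txt     ┃f┃─────────┨              
ent.txt     ┃ ┃F0 04 fd ┃              
━━━━━━━━━━━━┛ ┃ec 99 99 ┃              
━━━━━━━━━━━━━━┛fc a2 42 ┃              
    ┃00000030  31 31 31 ┃              
    ┃00000040  17 81 3d ┃              
    ┃                   ┃              
    ┃                   ┃              
    ┃                   ┃              
    ┃                   ┃              
    ┃                   ┃              
    ┃                   ┃              
    ┃                   ┃              
    ┗━━━━━━━━━━━━━━━━━━━┛              


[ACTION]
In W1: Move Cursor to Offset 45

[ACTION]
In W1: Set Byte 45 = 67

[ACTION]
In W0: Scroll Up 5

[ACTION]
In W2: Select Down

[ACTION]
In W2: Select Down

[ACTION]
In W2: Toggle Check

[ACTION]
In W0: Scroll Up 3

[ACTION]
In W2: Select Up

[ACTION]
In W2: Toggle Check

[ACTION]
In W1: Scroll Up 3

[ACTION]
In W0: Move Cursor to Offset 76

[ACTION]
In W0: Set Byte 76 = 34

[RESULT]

ates/       ┃e┃                        
up.py       ┃b┃━━━━━━━━━┓              
up.py       ┃9┃         ┃              
ver.txt     ┃f┃─────────┨              
ent.txt     ┃ ┃f0 04 fd ┃              
━━━━━━━━━━━━┛ ┃ec 99 99 ┃              
━━━━━━━━━━━━━━┛fc a2 42 ┃              
    ┃00000030  31 31 31 ┃              
    ┃00000040  17 81 3d ┃              
    ┃                   ┃              
    ┃                   ┃              
    ┃                   ┃              
    ┃                   ┃              
    ┃                   ┃              
    ┃                   ┃              
    ┃                   ┃              
    ┗━━━━━━━━━━━━━━━━━━━┛              


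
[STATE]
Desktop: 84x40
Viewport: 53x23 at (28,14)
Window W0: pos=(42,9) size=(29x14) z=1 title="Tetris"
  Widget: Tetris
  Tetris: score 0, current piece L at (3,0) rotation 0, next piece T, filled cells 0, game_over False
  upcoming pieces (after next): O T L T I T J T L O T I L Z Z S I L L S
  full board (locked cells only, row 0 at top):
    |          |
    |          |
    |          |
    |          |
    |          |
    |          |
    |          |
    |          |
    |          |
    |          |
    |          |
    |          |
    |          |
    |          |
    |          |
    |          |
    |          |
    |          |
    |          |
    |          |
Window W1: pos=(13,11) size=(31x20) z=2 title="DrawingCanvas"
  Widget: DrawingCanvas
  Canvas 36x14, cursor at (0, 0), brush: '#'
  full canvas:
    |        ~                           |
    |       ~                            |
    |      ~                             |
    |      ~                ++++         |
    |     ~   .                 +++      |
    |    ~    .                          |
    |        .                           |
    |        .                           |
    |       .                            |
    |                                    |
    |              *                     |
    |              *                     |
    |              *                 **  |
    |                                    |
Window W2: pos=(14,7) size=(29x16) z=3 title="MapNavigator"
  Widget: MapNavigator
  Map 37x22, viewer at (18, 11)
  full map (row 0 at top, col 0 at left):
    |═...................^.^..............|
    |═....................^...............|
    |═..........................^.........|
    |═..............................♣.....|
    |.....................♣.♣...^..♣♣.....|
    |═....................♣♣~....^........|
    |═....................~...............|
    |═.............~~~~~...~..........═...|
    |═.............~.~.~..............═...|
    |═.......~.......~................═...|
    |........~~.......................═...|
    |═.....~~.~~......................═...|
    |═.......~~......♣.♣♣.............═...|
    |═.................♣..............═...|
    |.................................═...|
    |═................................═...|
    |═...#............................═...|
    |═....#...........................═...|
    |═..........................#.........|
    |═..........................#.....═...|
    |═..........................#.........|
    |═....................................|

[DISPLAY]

..............┃┃         │▒▒▒             ┃          
..............┃┃         │                ┃          
@.............┃┃         │                ┃          
♣♣............┃┃         │                ┃          
♣.............┃┃         │Score:          ┃          
..............┃┃         │0               ┃          
..............┃┃         │                ┃          
..............┃┃         │                ┃          
━━━━━━━━━━━━━━┛┃━━━━━━━━━━━━━━━━━━━━━━━━━━┛          
               ┃                                     
*              ┃                                     
*              ┃                                     
*              ┃                                     
               ┃                                     
               ┃                                     
               ┃                                     
━━━━━━━━━━━━━━━┛                                     
                                                     
                                                     
                                                     
                                                     
                                                     
                                                     


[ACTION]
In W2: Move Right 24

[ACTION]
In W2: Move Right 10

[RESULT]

.             ┃┃         │▒▒▒             ┃          
.             ┃┃         │                ┃          
@             ┃┃         │                ┃          
.             ┃┃         │                ┃          
.             ┃┃         │Score:          ┃          
.             ┃┃         │0               ┃          
.             ┃┃         │                ┃          
.             ┃┃         │                ┃          
━━━━━━━━━━━━━━┛┃━━━━━━━━━━━━━━━━━━━━━━━━━━┛          
               ┃                                     
*              ┃                                     
*              ┃                                     
*              ┃                                     
               ┃                                     
               ┃                                     
               ┃                                     
━━━━━━━━━━━━━━━┛                                     
                                                     
                                                     
                                                     
                                                     
                                                     
                                                     


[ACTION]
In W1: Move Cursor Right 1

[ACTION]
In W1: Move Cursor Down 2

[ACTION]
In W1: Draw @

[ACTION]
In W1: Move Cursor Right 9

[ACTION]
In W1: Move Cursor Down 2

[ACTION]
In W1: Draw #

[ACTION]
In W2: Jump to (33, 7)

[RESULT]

....          ┃┃         │▒▒▒             ┃          
....          ┃┃         │                ┃          
@...          ┃┃         │                ┃          
═...          ┃┃         │                ┃          
═...          ┃┃         │Score:          ┃          
═...          ┃┃         │0               ┃          
═...          ┃┃         │                ┃          
═...          ┃┃         │                ┃          
━━━━━━━━━━━━━━┛┃━━━━━━━━━━━━━━━━━━━━━━━━━━┛          
               ┃                                     
*              ┃                                     
*              ┃                                     
*              ┃                                     
               ┃                                     
               ┃                                     
               ┃                                     
━━━━━━━━━━━━━━━┛                                     
                                                     
                                                     
                                                     
                                                     
                                                     
                                                     


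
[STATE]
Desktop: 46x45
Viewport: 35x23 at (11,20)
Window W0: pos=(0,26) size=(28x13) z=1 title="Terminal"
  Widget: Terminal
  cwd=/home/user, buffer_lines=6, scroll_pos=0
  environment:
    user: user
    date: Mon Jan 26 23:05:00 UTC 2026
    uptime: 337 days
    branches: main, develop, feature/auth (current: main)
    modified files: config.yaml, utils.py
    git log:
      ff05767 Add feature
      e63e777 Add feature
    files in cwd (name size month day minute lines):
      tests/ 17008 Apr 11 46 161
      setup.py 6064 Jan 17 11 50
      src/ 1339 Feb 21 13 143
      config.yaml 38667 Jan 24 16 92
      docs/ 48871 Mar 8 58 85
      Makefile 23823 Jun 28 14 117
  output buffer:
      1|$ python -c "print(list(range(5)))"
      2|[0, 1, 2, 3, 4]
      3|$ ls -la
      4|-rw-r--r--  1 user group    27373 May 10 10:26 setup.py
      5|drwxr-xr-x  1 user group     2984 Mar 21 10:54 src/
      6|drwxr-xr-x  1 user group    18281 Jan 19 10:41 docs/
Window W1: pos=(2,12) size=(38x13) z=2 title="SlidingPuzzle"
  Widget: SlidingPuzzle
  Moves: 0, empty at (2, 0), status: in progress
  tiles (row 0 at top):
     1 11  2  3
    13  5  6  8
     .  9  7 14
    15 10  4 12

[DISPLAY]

9 │  7 │ 14 │               ┃      
──┼────┼────┤               ┃      
0 │  4 │ 12 │               ┃      
──┴────┴────┘               ┃      
━━━━━━━━━━━━━━━━━━━━━━━━━━━━┛      
                                   
━━━━━━━━━━━━━━━━┓                  
                ┃                  
────────────────┨                  
c "print(list(ra┃                  
3, 4]           ┃                  
                ┃                  
  1 user group  ┃                  
  1 user group  ┃                  
  1 user group  ┃                  
                ┃                  
                ┃                  
                ┃                  
━━━━━━━━━━━━━━━━┛                  
                                   
                                   
                                   
                                   


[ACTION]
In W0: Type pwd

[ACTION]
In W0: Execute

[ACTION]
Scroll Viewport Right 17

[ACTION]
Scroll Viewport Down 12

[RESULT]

0 │  4 │ 12 │               ┃      
──┴────┴────┘               ┃      
━━━━━━━━━━━━━━━━━━━━━━━━━━━━┛      
                                   
━━━━━━━━━━━━━━━━┓                  
                ┃                  
────────────────┨                  
c "print(list(ra┃                  
3, 4]           ┃                  
                ┃                  
  1 user group  ┃                  
  1 user group  ┃                  
  1 user group  ┃                  
                ┃                  
                ┃                  
                ┃                  
━━━━━━━━━━━━━━━━┛                  
                                   
                                   
                                   
                                   
                                   
                                   


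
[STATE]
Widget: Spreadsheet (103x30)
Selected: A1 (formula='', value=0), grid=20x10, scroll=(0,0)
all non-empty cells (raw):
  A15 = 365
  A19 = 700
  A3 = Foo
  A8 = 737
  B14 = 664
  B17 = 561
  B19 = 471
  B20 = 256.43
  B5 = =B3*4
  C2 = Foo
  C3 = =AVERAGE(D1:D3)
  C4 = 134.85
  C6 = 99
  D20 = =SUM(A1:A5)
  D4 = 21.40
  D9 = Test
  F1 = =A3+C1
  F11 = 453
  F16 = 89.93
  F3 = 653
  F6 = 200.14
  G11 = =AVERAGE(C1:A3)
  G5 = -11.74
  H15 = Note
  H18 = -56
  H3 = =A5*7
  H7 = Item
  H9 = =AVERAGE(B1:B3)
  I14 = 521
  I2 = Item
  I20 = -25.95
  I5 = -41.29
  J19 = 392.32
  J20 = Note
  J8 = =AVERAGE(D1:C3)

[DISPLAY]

A1:                                                                                                    
       A       B       C       D       E       F       G       H       I       J                       
-------------------------------------------------------------------------------------------------------
  1      [0]       0       0       0       0#ERR!          0       0       0       0                   
  2        0       0Foo            0       0       0       0       0Item           0                   
  3 Foo            0       0       0       0     653       0       0       0       0                   
  4        0       0  134.85   21.40       0       0       0       0       0       0                   
  5        0       0       0       0       0       0  -11.74       0  -41.29       0                   
  6        0       0      99       0       0  200.14       0       0       0       0                   
  7        0       0       0       0       0       0       0Item           0       0                   
  8      737       0       0       0       0       0       0       0       0       0                   
  9        0       0       0Test           0       0       0       0       0       0                   
 10        0       0       0       0       0       0       0       0       0       0                   
 11        0       0       0       0       0     453       0       0       0       0                   
 12        0       0       0       0       0       0       0       0       0       0                   
 13        0       0       0       0       0       0       0       0       0       0                   
 14        0     664       0       0       0       0       0       0     521       0                   
 15      365       0       0       0       0       0       0Note           0       0                   
 16        0       0       0       0       0   89.93       0       0       0       0                   
 17        0     561       0       0       0       0       0       0       0       0                   
 18        0       0       0       0       0       0       0     -56       0       0                   
 19      700     471       0       0       0       0       0       0       0  392.32                   
 20        0  256.43       0       0       0       0       0       0  -25.95Note                       
                                                                                                       
                                                                                                       
                                                                                                       
                                                                                                       
                                                                                                       
                                                                                                       
                                                                                                       


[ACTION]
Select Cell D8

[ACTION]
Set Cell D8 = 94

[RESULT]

D8: 94                                                                                                 
       A       B       C       D       E       F       G       H       I       J                       
-------------------------------------------------------------------------------------------------------
  1        0       0       0       0       0#ERR!          0       0       0       0                   
  2        0       0Foo            0       0       0       0       0Item           0                   
  3 Foo            0       0       0       0     653       0       0       0       0                   
  4        0       0  134.85   21.40       0       0       0       0       0       0                   
  5        0       0       0       0       0       0  -11.74       0  -41.29       0                   
  6        0       0      99       0       0  200.14       0       0       0       0                   
  7        0       0       0       0       0       0       0Item           0       0                   
  8      737       0       0    [94]       0       0       0       0       0       0                   
  9        0       0       0Test           0       0       0       0       0       0                   
 10        0       0       0       0       0       0       0       0       0       0                   
 11        0       0       0       0       0     453       0       0       0       0                   
 12        0       0       0       0       0       0       0       0       0       0                   
 13        0       0       0       0       0       0       0       0       0       0                   
 14        0     664       0       0       0       0       0       0     521       0                   
 15      365       0       0       0       0       0       0Note           0       0                   
 16        0       0       0       0       0   89.93       0       0       0       0                   
 17        0     561       0       0       0       0       0       0       0       0                   
 18        0       0       0       0       0       0       0     -56       0       0                   
 19      700     471       0       0       0       0       0       0       0  392.32                   
 20        0  256.43       0       0       0       0       0       0  -25.95Note                       
                                                                                                       
                                                                                                       
                                                                                                       
                                                                                                       
                                                                                                       
                                                                                                       
                                                                                                       


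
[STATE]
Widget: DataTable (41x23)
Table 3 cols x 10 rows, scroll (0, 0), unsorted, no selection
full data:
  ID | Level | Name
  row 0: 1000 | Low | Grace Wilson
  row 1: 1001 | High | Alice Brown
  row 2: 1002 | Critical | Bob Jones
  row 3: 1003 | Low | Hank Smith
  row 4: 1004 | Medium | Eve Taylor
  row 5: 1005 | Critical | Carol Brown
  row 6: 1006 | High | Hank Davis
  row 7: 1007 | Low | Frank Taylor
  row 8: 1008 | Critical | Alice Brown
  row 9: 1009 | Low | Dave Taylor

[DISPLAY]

ID  │Level   │Name                       
────┼────────┼────────────               
1000│Low     │Grace Wilson               
1001│High    │Alice Brown                
1002│Critical│Bob Jones                  
1003│Low     │Hank Smith                 
1004│Medium  │Eve Taylor                 
1005│Critical│Carol Brown                
1006│High    │Hank Davis                 
1007│Low     │Frank Taylor               
1008│Critical│Alice Brown                
1009│Low     │Dave Taylor                
                                         
                                         
                                         
                                         
                                         
                                         
                                         
                                         
                                         
                                         
                                         


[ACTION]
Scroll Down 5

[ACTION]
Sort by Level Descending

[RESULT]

ID  │Level  ▼│Name                       
────┼────────┼────────────               
1004│Medium  │Eve Taylor                 
1000│Low     │Grace Wilson               
1003│Low     │Hank Smith                 
1007│Low     │Frank Taylor               
1009│Low     │Dave Taylor                
1001│High    │Alice Brown                
1006│High    │Hank Davis                 
1002│Critical│Bob Jones                  
1005│Critical│Carol Brown                
1008│Critical│Alice Brown                
                                         
                                         
                                         
                                         
                                         
                                         
                                         
                                         
                                         
                                         
                                         


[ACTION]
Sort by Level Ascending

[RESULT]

ID  │Level  ▲│Name                       
────┼────────┼────────────               
1002│Critical│Bob Jones                  
1005│Critical│Carol Brown                
1008│Critical│Alice Brown                
1001│High    │Alice Brown                
1006│High    │Hank Davis                 
1000│Low     │Grace Wilson               
1003│Low     │Hank Smith                 
1007│Low     │Frank Taylor               
1009│Low     │Dave Taylor                
1004│Medium  │Eve Taylor                 
                                         
                                         
                                         
                                         
                                         
                                         
                                         
                                         
                                         
                                         
                                         


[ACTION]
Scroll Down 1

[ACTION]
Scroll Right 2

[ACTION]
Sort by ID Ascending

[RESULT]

ID ▲│Level   │Name                       
────┼────────┼────────────               
1000│Low     │Grace Wilson               
1001│High    │Alice Brown                
1002│Critical│Bob Jones                  
1003│Low     │Hank Smith                 
1004│Medium  │Eve Taylor                 
1005│Critical│Carol Brown                
1006│High    │Hank Davis                 
1007│Low     │Frank Taylor               
1008│Critical│Alice Brown                
1009│Low     │Dave Taylor                
                                         
                                         
                                         
                                         
                                         
                                         
                                         
                                         
                                         
                                         
                                         


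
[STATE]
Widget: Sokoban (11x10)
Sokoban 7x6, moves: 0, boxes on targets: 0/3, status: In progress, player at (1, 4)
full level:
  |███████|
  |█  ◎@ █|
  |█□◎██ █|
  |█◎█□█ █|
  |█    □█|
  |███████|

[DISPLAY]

███████    
█  ◎@ █    
█□◎██ █    
█◎█□█ █    
█    □█    
███████    
Moves: 0  0
           
           
           


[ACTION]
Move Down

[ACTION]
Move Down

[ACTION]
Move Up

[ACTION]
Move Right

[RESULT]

███████    
█  ◎ @█    
█□◎██ █    
█◎█□█ █    
█    □█    
███████    
Moves: 1  0
           
           
           


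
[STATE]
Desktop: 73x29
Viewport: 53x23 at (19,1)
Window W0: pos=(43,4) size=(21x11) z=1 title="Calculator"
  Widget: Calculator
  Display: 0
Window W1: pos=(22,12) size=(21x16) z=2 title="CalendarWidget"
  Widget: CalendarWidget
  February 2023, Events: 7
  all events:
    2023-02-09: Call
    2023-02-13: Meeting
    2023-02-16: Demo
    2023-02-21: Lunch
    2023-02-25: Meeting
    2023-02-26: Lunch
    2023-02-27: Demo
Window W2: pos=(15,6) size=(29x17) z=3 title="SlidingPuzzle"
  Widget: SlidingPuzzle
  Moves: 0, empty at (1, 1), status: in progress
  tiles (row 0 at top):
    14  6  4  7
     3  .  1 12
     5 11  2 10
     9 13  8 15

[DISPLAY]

                                                     
                                                     
                                                     
                        ┏━━━━━━━━━━━━━━━━━━━┓        
                        ┃ Calculator        ┃        
━━━━━━━━━━━━━━━━━━━━━━━━┓───────────────────┨        
idingPuzzle             ┃                  0┃        
────────────────────────┨┌───┬───┬───┬───┐  ┃        
──┬────┬────┬────┐      ┃│ 7 │ 8 │ 9 │ ÷ │  ┃        
4 │  6 │  4 │  7 │      ┃├───┼───┼───┼───┤  ┃        
──┼────┼────┼────┤      ┃│ 4 │ 5 │ 6 │ × │  ┃        
3 │    │  1 │ 12 │      ┃├───┼───┼───┼───┤  ┃        
──┼────┼────┼────┤      ┃│ 1 │ 2 │ 3 │ - │  ┃        
5 │ 11 │  2 │ 10 │      ┃━━━━━━━━━━━━━━━━━━━┛        
──┼────┼────┼────┤      ┃                            
9 │ 13 │  8 │ 15 │      ┃                            
──┴────┴────┴────┘      ┃                            
es: 0                   ┃                            
                        ┃                            
                        ┃                            
                        ┃                            
━━━━━━━━━━━━━━━━━━━━━━━━┛                            
   ┃                   ┃                             


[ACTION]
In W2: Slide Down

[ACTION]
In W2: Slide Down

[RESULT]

                                                     
                                                     
                                                     
                        ┏━━━━━━━━━━━━━━━━━━━┓        
                        ┃ Calculator        ┃        
━━━━━━━━━━━━━━━━━━━━━━━━┓───────────────────┨        
idingPuzzle             ┃                  0┃        
────────────────────────┨┌───┬───┬───┬───┐  ┃        
──┬────┬────┬────┐      ┃│ 7 │ 8 │ 9 │ ÷ │  ┃        
4 │    │  4 │  7 │      ┃├───┼───┼───┼───┤  ┃        
──┼────┼────┼────┤      ┃│ 4 │ 5 │ 6 │ × │  ┃        
3 │  6 │  1 │ 12 │      ┃├───┼───┼───┼───┤  ┃        
──┼────┼────┼────┤      ┃│ 1 │ 2 │ 3 │ - │  ┃        
5 │ 11 │  2 │ 10 │      ┃━━━━━━━━━━━━━━━━━━━┛        
──┼────┼────┼────┤      ┃                            
9 │ 13 │  8 │ 15 │      ┃                            
──┴────┴────┴────┘      ┃                            
es: 1                   ┃                            
                        ┃                            
                        ┃                            
                        ┃                            
━━━━━━━━━━━━━━━━━━━━━━━━┛                            
   ┃                   ┃                             


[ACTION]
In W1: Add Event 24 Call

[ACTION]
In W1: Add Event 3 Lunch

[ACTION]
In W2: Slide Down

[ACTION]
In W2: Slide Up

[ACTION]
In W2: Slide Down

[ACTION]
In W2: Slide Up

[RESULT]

                                                     
                                                     
                                                     
                        ┏━━━━━━━━━━━━━━━━━━━┓        
                        ┃ Calculator        ┃        
━━━━━━━━━━━━━━━━━━━━━━━━┓───────────────────┨        
idingPuzzle             ┃                  0┃        
────────────────────────┨┌───┬───┬───┬───┐  ┃        
──┬────┬────┬────┐      ┃│ 7 │ 8 │ 9 │ ÷ │  ┃        
4 │  6 │  4 │  7 │      ┃├───┼───┼───┼───┤  ┃        
──┼────┼────┼────┤      ┃│ 4 │ 5 │ 6 │ × │  ┃        
3 │    │  1 │ 12 │      ┃├───┼───┼───┼───┤  ┃        
──┼────┼────┼────┤      ┃│ 1 │ 2 │ 3 │ - │  ┃        
5 │ 11 │  2 │ 10 │      ┃━━━━━━━━━━━━━━━━━━━┛        
──┼────┼────┼────┤      ┃                            
9 │ 13 │  8 │ 15 │      ┃                            
──┴────┴────┴────┘      ┃                            
es: 4                   ┃                            
                        ┃                            
                        ┃                            
                        ┃                            
━━━━━━━━━━━━━━━━━━━━━━━━┛                            
   ┃                   ┃                             


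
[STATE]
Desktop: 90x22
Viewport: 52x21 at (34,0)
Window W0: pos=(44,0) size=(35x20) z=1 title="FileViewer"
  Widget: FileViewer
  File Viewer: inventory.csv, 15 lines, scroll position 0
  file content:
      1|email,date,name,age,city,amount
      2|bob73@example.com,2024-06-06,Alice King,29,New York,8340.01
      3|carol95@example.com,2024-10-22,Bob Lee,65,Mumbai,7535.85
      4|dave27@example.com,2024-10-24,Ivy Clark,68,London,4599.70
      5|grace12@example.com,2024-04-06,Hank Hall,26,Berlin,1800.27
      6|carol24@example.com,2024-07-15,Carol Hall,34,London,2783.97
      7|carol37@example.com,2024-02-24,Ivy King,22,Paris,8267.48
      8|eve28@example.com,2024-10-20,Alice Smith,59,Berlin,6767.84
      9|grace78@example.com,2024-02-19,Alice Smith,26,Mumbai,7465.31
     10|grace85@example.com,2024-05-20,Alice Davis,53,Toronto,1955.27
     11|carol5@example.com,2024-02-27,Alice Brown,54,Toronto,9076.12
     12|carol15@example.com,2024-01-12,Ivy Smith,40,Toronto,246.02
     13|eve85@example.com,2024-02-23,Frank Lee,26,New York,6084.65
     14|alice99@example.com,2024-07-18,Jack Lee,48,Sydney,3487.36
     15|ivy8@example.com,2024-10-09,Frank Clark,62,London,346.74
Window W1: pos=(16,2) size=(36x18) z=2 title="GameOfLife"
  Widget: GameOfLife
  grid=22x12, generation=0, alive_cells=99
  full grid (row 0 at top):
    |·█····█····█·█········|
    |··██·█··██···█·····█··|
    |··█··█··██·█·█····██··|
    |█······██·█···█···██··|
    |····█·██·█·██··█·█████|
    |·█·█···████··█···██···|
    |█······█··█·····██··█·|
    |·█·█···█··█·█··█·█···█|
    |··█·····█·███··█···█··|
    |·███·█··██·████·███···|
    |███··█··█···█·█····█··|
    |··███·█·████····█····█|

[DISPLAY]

          ┏━━━━━━━━━━━━━━━━━━━━━━━━━━━━━━━━━┓       
          ┃ FileViewer                      ┃       
━━━━━━━━━━━━━━━━━┓──────────────────────────┨       
                 ┃ate,name,age,city,amount ▲┃       
─────────────────┨xample.com,2024-06-06,Ali█┃       
                 ┃@example.com,2024-10-22,B░┃       
·····            ┃example.com,2024-10-24,Iv░┃       
··█··            ┃@example.com,2024-04-06,H░┃       
·██··            ┃@example.com,2024-07-15,C░┃       
·██··            ┃@example.com,2024-02-24,I░┃       
█████            ┃xample.com,2024-10-20,Ali░┃       
██···            ┃@example.com,2024-02-19,A░┃       
█··█·            ┃@example.com,2024-05-20,A░┃       
█···█            ┃example.com,2024-02-27,Al░┃       
··█··            ┃@example.com,2024-01-12,I░┃       
██···            ┃xample.com,2024-02-23,Fra░┃       
··█··            ┃@example.com,2024-07-18,J░┃       
····█            ┃ample.com,2024-10-09,Fran░┃       
                 ┃                         ▼┃       
━━━━━━━━━━━━━━━━━┛━━━━━━━━━━━━━━━━━━━━━━━━━━┛       
                                                    


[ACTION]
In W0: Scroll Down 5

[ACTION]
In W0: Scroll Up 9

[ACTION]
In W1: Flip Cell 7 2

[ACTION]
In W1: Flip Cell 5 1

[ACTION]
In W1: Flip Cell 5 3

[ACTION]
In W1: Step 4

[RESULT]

          ┏━━━━━━━━━━━━━━━━━━━━━━━━━━━━━━━━━┓       
          ┃ FileViewer                      ┃       
━━━━━━━━━━━━━━━━━┓──────────────────────────┨       
                 ┃ate,name,age,city,amount ▲┃       
─────────────────┨xample.com,2024-06-06,Ali█┃       
                 ┃@example.com,2024-10-22,B░┃       
·····            ┃example.com,2024-10-24,Iv░┃       
·····            ┃@example.com,2024-04-06,H░┃       
·····            ┃@example.com,2024-07-15,C░┃       
·····            ┃@example.com,2024-02-24,I░┃       
·····            ┃xample.com,2024-10-20,Ali░┃       
·····            ┃@example.com,2024-02-19,A░┃       
·····            ┃@example.com,2024-05-20,A░┃       
·····            ┃example.com,2024-02-27,Al░┃       
██···            ┃@example.com,2024-01-12,I░┃       
··█··            ┃xample.com,2024-02-23,Fra░┃       
███··            ┃@example.com,2024-07-18,J░┃       
·····            ┃ample.com,2024-10-09,Fran░┃       
                 ┃                         ▼┃       
━━━━━━━━━━━━━━━━━┛━━━━━━━━━━━━━━━━━━━━━━━━━━┛       
                                                    


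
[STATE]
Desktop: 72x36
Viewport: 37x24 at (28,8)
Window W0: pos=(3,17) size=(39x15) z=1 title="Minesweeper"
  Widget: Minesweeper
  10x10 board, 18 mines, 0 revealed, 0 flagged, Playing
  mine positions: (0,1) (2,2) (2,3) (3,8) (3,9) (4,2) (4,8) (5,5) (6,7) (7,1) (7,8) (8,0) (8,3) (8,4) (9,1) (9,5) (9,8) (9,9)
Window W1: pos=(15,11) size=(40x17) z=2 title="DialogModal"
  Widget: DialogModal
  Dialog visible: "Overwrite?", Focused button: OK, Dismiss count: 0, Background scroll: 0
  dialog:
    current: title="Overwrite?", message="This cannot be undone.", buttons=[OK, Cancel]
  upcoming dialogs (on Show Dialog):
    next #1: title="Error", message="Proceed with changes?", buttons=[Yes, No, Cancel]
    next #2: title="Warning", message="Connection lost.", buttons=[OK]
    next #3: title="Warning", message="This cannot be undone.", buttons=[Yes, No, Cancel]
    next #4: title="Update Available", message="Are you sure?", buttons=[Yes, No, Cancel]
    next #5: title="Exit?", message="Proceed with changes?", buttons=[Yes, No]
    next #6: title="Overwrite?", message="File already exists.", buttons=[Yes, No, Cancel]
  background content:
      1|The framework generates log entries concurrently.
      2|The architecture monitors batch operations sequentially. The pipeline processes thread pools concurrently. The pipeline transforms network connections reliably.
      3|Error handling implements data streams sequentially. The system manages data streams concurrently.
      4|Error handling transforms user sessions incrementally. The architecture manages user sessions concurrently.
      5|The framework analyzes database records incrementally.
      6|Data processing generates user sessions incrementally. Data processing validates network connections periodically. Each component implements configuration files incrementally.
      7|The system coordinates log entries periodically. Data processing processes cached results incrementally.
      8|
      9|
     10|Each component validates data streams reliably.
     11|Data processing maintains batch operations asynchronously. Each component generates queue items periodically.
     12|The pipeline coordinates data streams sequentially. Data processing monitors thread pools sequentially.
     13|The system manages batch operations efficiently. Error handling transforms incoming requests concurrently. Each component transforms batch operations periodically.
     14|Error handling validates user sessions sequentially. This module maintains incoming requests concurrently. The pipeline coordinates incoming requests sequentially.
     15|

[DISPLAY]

                                     
                                     
                                     
━━━━━━━━━━━━━━━━━━━━━━━━━━┓          
                          ┃          
──────────────────────────┨          
k generates log entries co┃          
ture monitors batch operat┃          
ng implements data streams┃          
ng transforms user session┃          
───────────────────┐record┃          
  Overwrite?       │ession┃          
 cannot be undone. │es per┃          
[OK]  Cancel       │      ┃          
───────────────────┘      ┃          
nt validates data streams ┃          
ing maintains batch operat┃          
 coordinates data streams ┃          
anages batch operations ef┃          
━━━━━━━━━━━━━━━━━━━━━━━━━━┛          
             ┃                       
             ┃                       
             ┃                       
━━━━━━━━━━━━━┛                       


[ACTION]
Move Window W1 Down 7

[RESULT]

                                     
                                     
                                     
                                     
                                     
                                     
                                     
                                     
                                     
━━━━━━━━━━━━━┓                       
━━━━━━━━━━━━━━━━━━━━━━━━━━┓          
                          ┃          
──────────────────────────┨          
k generates log entries co┃          
ture monitors batch operat┃          
ng implements data streams┃          
ng transforms user session┃          
───────────────────┐record┃          
  Overwrite?       │ession┃          
 cannot be undone. │es per┃          
[OK]  Cancel       │      ┃          
───────────────────┘      ┃          
nt validates data streams ┃          
ing maintains batch operat┃          


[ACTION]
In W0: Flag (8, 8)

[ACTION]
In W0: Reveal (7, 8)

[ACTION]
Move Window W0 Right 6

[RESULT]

                                     
                                     
                                     
                                     
                                     
                                     
                                     
                                     
                                     
━━━━━━━━━━━━━━━━━━━┓                 
━━━━━━━━━━━━━━━━━━━━━━━━━━┓          
                          ┃          
──────────────────────────┨          
k generates log entries co┃          
ture monitors batch operat┃          
ng implements data streams┃          
ng transforms user session┃          
───────────────────┐record┃          
  Overwrite?       │ession┃          
 cannot be undone. │es per┃          
[OK]  Cancel       │      ┃          
───────────────────┘      ┃          
nt validates data streams ┃          
ing maintains batch operat┃          
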